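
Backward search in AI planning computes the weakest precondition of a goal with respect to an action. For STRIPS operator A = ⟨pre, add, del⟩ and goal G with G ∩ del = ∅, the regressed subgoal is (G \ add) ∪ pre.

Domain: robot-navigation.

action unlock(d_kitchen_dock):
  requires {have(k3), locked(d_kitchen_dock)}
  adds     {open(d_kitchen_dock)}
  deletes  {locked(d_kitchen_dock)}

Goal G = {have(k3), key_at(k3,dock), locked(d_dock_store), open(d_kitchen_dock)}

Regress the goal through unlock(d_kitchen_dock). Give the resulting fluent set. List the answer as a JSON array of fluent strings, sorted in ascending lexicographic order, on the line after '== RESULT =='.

Compute (G \ add) ∪ pre:
  G ∩ del = {}  (empty — regression defined)
  G \ add = {have(k3), key_at(k3,dock), locked(d_dock_store), open(d_kitchen_dock)} \ {open(d_kitchen_dock)} = {have(k3), key_at(k3,dock), locked(d_dock_store)}
  ∪ pre   = {have(k3), key_at(k3,dock), locked(d_dock_store)} ∪ {have(k3), locked(d_kitchen_dock)}
          = {have(k3), key_at(k3,dock), locked(d_dock_store), locked(d_kitchen_dock)}

== RESULT ==
["have(k3)", "key_at(k3,dock)", "locked(d_dock_store)", "locked(d_kitchen_dock)"]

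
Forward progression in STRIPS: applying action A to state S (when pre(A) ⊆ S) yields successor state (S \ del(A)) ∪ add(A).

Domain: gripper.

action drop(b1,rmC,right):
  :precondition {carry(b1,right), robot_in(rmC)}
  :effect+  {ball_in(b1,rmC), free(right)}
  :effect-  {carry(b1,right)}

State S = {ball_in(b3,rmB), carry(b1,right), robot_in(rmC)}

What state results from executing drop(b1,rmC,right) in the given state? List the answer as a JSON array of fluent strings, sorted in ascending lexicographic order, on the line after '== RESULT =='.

Progress:
  pre ⊆ S: {carry(b1,right), robot_in(rmC)} ⊆ S  — applicable
  S \ del = {ball_in(b3,rmB), robot_in(rmC)}
  ∪ add   = {ball_in(b1,rmC), ball_in(b3,rmB), free(right), robot_in(rmC)}

== RESULT ==
["ball_in(b1,rmC)", "ball_in(b3,rmB)", "free(right)", "robot_in(rmC)"]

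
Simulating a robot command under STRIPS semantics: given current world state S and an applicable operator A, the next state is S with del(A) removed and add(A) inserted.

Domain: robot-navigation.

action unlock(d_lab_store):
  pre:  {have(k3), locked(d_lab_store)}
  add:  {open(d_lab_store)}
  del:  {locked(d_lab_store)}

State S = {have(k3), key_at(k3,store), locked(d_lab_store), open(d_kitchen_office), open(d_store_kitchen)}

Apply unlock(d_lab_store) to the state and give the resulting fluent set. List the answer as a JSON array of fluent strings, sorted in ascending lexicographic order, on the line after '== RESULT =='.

Progress:
  pre ⊆ S: {have(k3), locked(d_lab_store)} ⊆ S  — applicable
  S \ del = {have(k3), key_at(k3,store), open(d_kitchen_office), open(d_store_kitchen)}
  ∪ add   = {have(k3), key_at(k3,store), open(d_kitchen_office), open(d_lab_store), open(d_store_kitchen)}

== RESULT ==
["have(k3)", "key_at(k3,store)", "open(d_kitchen_office)", "open(d_lab_store)", "open(d_store_kitchen)"]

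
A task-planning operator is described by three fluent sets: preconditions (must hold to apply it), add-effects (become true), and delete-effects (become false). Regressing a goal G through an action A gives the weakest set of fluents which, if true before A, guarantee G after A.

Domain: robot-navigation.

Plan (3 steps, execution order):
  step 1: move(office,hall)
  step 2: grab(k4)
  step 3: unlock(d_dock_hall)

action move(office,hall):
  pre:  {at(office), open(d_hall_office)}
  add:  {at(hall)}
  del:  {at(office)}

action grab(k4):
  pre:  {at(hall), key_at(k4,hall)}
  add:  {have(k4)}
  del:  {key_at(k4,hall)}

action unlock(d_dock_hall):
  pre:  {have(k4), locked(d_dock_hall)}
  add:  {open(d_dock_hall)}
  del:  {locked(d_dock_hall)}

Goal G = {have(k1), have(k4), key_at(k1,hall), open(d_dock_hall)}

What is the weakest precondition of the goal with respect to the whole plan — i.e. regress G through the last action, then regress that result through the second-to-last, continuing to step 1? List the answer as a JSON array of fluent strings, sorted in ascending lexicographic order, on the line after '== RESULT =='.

Regress step by step:
  through step 3 (unlock(d_dock_hall)): drop {open(d_dock_hall)}, keep {have(k1), have(k4), key_at(k1,hall)}, require {have(k4), locked(d_dock_hall)}
    → {have(k1), have(k4), key_at(k1,hall), locked(d_dock_hall)}
  through step 2 (grab(k4)): drop {have(k4)}, keep {have(k1), key_at(k1,hall), locked(d_dock_hall)}, require {at(hall), key_at(k4,hall)}
    → {at(hall), have(k1), key_at(k1,hall), key_at(k4,hall), locked(d_dock_hall)}
  through step 1 (move(office,hall)): drop {at(hall)}, keep {have(k1), key_at(k1,hall), key_at(k4,hall), locked(d_dock_hall)}, require {at(office), open(d_hall_office)}
    → {at(office), have(k1), key_at(k1,hall), key_at(k4,hall), locked(d_dock_hall), open(d_hall_office)}

== RESULT ==
["at(office)", "have(k1)", "key_at(k1,hall)", "key_at(k4,hall)", "locked(d_dock_hall)", "open(d_hall_office)"]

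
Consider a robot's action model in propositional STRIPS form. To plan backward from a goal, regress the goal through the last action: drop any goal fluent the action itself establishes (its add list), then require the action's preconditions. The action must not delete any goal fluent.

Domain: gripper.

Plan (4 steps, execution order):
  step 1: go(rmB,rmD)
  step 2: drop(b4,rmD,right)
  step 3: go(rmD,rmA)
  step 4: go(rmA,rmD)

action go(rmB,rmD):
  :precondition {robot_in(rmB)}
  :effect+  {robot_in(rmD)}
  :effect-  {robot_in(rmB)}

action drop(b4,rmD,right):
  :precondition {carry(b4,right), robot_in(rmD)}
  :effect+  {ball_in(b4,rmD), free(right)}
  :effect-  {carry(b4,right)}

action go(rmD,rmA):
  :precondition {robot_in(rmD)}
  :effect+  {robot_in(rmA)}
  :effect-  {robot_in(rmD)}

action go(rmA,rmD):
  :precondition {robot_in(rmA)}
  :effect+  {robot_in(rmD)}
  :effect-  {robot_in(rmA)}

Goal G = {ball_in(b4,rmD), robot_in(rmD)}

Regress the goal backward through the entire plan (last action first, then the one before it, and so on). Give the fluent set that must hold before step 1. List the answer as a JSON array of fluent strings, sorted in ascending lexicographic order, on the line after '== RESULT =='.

Work backward from the goal:
  through step 4 (go(rmA,rmD)): drop {robot_in(rmD)}, keep {ball_in(b4,rmD)}, require {robot_in(rmA)}
    → {ball_in(b4,rmD), robot_in(rmA)}
  through step 3 (go(rmD,rmA)): drop {robot_in(rmA)}, keep {ball_in(b4,rmD)}, require {robot_in(rmD)}
    → {ball_in(b4,rmD), robot_in(rmD)}
  through step 2 (drop(b4,rmD,right)): drop {ball_in(b4,rmD)}, keep {robot_in(rmD)}, require {carry(b4,right), robot_in(rmD)}
    → {carry(b4,right), robot_in(rmD)}
  through step 1 (go(rmB,rmD)): drop {robot_in(rmD)}, keep {carry(b4,right)}, require {robot_in(rmB)}
    → {carry(b4,right), robot_in(rmB)}

== RESULT ==
["carry(b4,right)", "robot_in(rmB)"]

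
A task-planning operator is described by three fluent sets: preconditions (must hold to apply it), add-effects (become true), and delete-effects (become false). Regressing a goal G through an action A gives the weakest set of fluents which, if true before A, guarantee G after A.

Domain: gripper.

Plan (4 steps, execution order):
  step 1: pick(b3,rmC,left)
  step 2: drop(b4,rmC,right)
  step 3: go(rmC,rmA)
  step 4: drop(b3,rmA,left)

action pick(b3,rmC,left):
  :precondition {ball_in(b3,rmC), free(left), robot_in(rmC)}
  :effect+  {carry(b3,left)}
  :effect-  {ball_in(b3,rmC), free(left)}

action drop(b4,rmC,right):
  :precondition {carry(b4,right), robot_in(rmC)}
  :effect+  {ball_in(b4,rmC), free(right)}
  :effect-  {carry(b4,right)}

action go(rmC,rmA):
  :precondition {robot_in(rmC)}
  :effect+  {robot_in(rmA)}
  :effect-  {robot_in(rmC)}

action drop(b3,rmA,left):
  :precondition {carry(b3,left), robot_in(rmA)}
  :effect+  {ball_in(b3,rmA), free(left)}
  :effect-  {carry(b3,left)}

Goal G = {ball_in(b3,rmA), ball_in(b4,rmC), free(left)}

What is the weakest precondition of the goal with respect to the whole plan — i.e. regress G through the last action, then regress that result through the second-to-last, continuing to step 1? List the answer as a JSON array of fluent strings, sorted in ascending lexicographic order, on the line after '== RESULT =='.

Regress step by step:
  through step 4 (drop(b3,rmA,left)): drop {ball_in(b3,rmA), free(left)}, keep {ball_in(b4,rmC)}, require {carry(b3,left), robot_in(rmA)}
    → {ball_in(b4,rmC), carry(b3,left), robot_in(rmA)}
  through step 3 (go(rmC,rmA)): drop {robot_in(rmA)}, keep {ball_in(b4,rmC), carry(b3,left)}, require {robot_in(rmC)}
    → {ball_in(b4,rmC), carry(b3,left), robot_in(rmC)}
  through step 2 (drop(b4,rmC,right)): drop {ball_in(b4,rmC)}, keep {carry(b3,left), robot_in(rmC)}, require {carry(b4,right), robot_in(rmC)}
    → {carry(b3,left), carry(b4,right), robot_in(rmC)}
  through step 1 (pick(b3,rmC,left)): drop {carry(b3,left)}, keep {carry(b4,right), robot_in(rmC)}, require {ball_in(b3,rmC), free(left), robot_in(rmC)}
    → {ball_in(b3,rmC), carry(b4,right), free(left), robot_in(rmC)}

== RESULT ==
["ball_in(b3,rmC)", "carry(b4,right)", "free(left)", "robot_in(rmC)"]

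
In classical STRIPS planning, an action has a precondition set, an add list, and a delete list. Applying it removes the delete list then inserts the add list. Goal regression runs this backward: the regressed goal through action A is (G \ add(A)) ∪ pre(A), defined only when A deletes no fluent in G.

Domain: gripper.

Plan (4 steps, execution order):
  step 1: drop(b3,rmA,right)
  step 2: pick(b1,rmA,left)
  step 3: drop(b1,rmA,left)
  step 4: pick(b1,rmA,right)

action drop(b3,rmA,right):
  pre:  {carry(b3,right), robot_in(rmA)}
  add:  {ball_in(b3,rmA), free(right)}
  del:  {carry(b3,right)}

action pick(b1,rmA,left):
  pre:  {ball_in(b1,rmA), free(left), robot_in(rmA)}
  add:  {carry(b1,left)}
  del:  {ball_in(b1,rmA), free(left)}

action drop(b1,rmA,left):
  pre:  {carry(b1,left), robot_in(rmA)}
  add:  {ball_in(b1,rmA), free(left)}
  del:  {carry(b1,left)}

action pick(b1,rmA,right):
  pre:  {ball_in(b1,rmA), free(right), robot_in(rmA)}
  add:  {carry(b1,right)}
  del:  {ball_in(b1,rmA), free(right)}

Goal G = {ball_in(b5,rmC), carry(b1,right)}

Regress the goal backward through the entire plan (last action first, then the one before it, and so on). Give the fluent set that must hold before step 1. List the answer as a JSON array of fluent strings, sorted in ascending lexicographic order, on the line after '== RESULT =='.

Regress step by step:
  through step 4 (pick(b1,rmA,right)): drop {carry(b1,right)}, keep {ball_in(b5,rmC)}, require {ball_in(b1,rmA), free(right), robot_in(rmA)}
    → {ball_in(b1,rmA), ball_in(b5,rmC), free(right), robot_in(rmA)}
  through step 3 (drop(b1,rmA,left)): drop {ball_in(b1,rmA)}, keep {ball_in(b5,rmC), free(right), robot_in(rmA)}, require {carry(b1,left), robot_in(rmA)}
    → {ball_in(b5,rmC), carry(b1,left), free(right), robot_in(rmA)}
  through step 2 (pick(b1,rmA,left)): drop {carry(b1,left)}, keep {ball_in(b5,rmC), free(right), robot_in(rmA)}, require {ball_in(b1,rmA), free(left), robot_in(rmA)}
    → {ball_in(b1,rmA), ball_in(b5,rmC), free(left), free(right), robot_in(rmA)}
  through step 1 (drop(b3,rmA,right)): drop {free(right)}, keep {ball_in(b1,rmA), ball_in(b5,rmC), free(left), robot_in(rmA)}, require {carry(b3,right), robot_in(rmA)}
    → {ball_in(b1,rmA), ball_in(b5,rmC), carry(b3,right), free(left), robot_in(rmA)}

== RESULT ==
["ball_in(b1,rmA)", "ball_in(b5,rmC)", "carry(b3,right)", "free(left)", "robot_in(rmA)"]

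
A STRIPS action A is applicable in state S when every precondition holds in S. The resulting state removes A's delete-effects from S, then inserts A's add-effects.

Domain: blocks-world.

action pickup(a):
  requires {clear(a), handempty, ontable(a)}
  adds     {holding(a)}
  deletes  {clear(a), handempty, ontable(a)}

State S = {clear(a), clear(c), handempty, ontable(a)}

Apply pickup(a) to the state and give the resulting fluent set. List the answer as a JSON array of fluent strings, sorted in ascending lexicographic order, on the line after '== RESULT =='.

Progress:
  pre ⊆ S: {clear(a), handempty, ontable(a)} ⊆ S  — applicable
  S \ del = {clear(c)}
  ∪ add   = {clear(c), holding(a)}

== RESULT ==
["clear(c)", "holding(a)"]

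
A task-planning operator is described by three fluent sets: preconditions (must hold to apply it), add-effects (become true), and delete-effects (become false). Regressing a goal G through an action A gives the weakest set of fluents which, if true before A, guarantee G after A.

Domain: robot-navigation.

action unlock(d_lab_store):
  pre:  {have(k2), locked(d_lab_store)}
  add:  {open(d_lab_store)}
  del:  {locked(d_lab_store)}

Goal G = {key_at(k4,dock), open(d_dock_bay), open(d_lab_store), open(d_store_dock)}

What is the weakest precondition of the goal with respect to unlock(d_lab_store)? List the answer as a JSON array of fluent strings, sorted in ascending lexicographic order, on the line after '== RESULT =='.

Regress:
  G ∩ del = {}  (empty — regression defined)
  G \ add = {key_at(k4,dock), open(d_dock_bay), open(d_lab_store), open(d_store_dock)} \ {open(d_lab_store)} = {key_at(k4,dock), open(d_dock_bay), open(d_store_dock)}
  ∪ pre   = {key_at(k4,dock), open(d_dock_bay), open(d_store_dock)} ∪ {have(k2), locked(d_lab_store)}
          = {have(k2), key_at(k4,dock), locked(d_lab_store), open(d_dock_bay), open(d_store_dock)}

== RESULT ==
["have(k2)", "key_at(k4,dock)", "locked(d_lab_store)", "open(d_dock_bay)", "open(d_store_dock)"]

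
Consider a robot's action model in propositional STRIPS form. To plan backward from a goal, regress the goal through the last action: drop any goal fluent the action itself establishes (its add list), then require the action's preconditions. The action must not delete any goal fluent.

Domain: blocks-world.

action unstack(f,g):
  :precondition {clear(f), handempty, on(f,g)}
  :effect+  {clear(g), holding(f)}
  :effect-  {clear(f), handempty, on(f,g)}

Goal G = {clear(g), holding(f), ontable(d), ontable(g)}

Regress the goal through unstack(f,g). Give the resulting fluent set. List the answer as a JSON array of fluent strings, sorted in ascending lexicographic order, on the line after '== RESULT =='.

Compute (G \ add) ∪ pre:
  G ∩ del = {}  (empty — regression defined)
  G \ add = {clear(g), holding(f), ontable(d), ontable(g)} \ {clear(g), holding(f)} = {ontable(d), ontable(g)}
  ∪ pre   = {ontable(d), ontable(g)} ∪ {clear(f), handempty, on(f,g)}
          = {clear(f), handempty, on(f,g), ontable(d), ontable(g)}

== RESULT ==
["clear(f)", "handempty", "on(f,g)", "ontable(d)", "ontable(g)"]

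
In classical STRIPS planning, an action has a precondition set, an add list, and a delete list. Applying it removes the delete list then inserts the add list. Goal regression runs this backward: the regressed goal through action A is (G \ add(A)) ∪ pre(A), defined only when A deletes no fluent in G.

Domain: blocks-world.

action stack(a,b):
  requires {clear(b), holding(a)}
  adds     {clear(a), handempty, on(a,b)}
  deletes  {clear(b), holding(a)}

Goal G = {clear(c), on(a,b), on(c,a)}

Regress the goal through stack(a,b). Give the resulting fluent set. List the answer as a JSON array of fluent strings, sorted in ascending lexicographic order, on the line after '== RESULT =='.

Regress:
  G ∩ del = {}  (empty — regression defined)
  G \ add = {clear(c), on(a,b), on(c,a)} \ {clear(a), handempty, on(a,b)} = {clear(c), on(c,a)}
  ∪ pre   = {clear(c), on(c,a)} ∪ {clear(b), holding(a)}
          = {clear(b), clear(c), holding(a), on(c,a)}

== RESULT ==
["clear(b)", "clear(c)", "holding(a)", "on(c,a)"]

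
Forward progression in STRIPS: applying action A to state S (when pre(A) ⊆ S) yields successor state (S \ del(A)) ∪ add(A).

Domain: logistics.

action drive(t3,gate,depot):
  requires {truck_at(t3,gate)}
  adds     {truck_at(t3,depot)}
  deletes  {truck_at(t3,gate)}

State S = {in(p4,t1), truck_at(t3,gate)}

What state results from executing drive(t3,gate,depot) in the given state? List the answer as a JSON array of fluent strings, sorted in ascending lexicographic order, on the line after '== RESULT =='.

Compute (S \ del) ∪ add:
  pre ⊆ S: {truck_at(t3,gate)} ⊆ S  — applicable
  S \ del = {in(p4,t1)}
  ∪ add   = {in(p4,t1), truck_at(t3,depot)}

== RESULT ==
["in(p4,t1)", "truck_at(t3,depot)"]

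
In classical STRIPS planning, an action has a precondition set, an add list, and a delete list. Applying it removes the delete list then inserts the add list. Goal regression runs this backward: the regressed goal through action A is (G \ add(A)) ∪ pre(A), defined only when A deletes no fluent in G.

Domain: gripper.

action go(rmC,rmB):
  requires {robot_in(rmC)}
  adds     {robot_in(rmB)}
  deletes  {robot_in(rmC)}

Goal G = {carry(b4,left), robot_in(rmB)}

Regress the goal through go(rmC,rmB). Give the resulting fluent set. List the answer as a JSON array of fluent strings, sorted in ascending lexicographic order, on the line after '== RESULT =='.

Regress:
  G ∩ del = {}  (empty — regression defined)
  G \ add = {carry(b4,left), robot_in(rmB)} \ {robot_in(rmB)} = {carry(b4,left)}
  ∪ pre   = {carry(b4,left)} ∪ {robot_in(rmC)}
          = {carry(b4,left), robot_in(rmC)}

== RESULT ==
["carry(b4,left)", "robot_in(rmC)"]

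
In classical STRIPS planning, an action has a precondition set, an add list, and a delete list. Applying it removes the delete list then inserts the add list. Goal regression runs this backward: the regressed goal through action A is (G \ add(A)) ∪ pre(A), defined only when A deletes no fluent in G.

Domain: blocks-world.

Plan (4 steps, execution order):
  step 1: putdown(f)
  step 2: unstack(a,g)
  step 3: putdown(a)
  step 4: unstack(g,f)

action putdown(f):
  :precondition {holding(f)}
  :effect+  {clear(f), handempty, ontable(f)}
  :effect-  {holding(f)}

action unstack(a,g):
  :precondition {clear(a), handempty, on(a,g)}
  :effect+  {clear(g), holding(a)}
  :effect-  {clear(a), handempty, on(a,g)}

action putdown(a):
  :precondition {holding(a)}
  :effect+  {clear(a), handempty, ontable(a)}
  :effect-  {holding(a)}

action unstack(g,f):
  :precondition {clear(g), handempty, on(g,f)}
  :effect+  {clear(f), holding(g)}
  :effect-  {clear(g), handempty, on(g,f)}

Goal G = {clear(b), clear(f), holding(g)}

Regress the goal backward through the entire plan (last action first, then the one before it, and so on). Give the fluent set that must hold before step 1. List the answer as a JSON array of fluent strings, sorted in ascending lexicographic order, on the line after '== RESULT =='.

Regress step by step:
  through step 4 (unstack(g,f)): drop {clear(f), holding(g)}, keep {clear(b)}, require {clear(g), handempty, on(g,f)}
    → {clear(b), clear(g), handempty, on(g,f)}
  through step 3 (putdown(a)): drop {handempty}, keep {clear(b), clear(g), on(g,f)}, require {holding(a)}
    → {clear(b), clear(g), holding(a), on(g,f)}
  through step 2 (unstack(a,g)): drop {clear(g), holding(a)}, keep {clear(b), on(g,f)}, require {clear(a), handempty, on(a,g)}
    → {clear(a), clear(b), handempty, on(a,g), on(g,f)}
  through step 1 (putdown(f)): drop {handempty}, keep {clear(a), clear(b), on(a,g), on(g,f)}, require {holding(f)}
    → {clear(a), clear(b), holding(f), on(a,g), on(g,f)}

== RESULT ==
["clear(a)", "clear(b)", "holding(f)", "on(a,g)", "on(g,f)"]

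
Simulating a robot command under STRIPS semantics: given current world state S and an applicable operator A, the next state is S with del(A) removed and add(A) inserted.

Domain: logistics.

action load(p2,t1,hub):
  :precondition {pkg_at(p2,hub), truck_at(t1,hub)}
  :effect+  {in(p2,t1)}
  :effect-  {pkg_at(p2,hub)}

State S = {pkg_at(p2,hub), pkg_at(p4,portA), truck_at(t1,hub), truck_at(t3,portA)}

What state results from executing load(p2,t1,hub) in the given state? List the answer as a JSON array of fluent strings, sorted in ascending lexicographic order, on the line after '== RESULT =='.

Progress:
  pre ⊆ S: {pkg_at(p2,hub), truck_at(t1,hub)} ⊆ S  — applicable
  S \ del = {pkg_at(p4,portA), truck_at(t1,hub), truck_at(t3,portA)}
  ∪ add   = {in(p2,t1), pkg_at(p4,portA), truck_at(t1,hub), truck_at(t3,portA)}

== RESULT ==
["in(p2,t1)", "pkg_at(p4,portA)", "truck_at(t1,hub)", "truck_at(t3,portA)"]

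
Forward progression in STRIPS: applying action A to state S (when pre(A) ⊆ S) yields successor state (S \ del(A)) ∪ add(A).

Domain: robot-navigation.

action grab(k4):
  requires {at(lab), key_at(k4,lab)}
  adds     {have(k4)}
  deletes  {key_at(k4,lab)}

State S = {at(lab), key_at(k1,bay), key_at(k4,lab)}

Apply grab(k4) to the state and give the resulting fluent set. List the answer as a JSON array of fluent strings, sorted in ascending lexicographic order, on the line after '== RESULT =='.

Compute (S \ del) ∪ add:
  pre ⊆ S: {at(lab), key_at(k4,lab)} ⊆ S  — applicable
  S \ del = {at(lab), key_at(k1,bay)}
  ∪ add   = {at(lab), have(k4), key_at(k1,bay)}

== RESULT ==
["at(lab)", "have(k4)", "key_at(k1,bay)"]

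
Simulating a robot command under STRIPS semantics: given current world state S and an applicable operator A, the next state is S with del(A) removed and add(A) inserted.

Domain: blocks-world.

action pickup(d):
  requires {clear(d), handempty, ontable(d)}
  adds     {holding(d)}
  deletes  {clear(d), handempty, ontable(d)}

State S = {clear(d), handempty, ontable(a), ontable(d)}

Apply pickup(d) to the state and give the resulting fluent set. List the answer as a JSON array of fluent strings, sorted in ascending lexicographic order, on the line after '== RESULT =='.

Progress:
  pre ⊆ S: {clear(d), handempty, ontable(d)} ⊆ S  — applicable
  S \ del = {ontable(a)}
  ∪ add   = {holding(d), ontable(a)}

== RESULT ==
["holding(d)", "ontable(a)"]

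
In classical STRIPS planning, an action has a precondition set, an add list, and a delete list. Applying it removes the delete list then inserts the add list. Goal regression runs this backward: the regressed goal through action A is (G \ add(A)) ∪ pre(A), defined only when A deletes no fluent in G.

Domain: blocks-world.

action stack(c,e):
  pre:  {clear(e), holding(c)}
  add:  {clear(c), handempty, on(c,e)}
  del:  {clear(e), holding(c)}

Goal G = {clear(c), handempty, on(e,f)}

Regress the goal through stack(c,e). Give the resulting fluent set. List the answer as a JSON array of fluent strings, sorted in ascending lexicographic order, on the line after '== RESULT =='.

Compute (G \ add) ∪ pre:
  G ∩ del = {}  (empty — regression defined)
  G \ add = {clear(c), handempty, on(e,f)} \ {clear(c), handempty, on(c,e)} = {on(e,f)}
  ∪ pre   = {on(e,f)} ∪ {clear(e), holding(c)}
          = {clear(e), holding(c), on(e,f)}

== RESULT ==
["clear(e)", "holding(c)", "on(e,f)"]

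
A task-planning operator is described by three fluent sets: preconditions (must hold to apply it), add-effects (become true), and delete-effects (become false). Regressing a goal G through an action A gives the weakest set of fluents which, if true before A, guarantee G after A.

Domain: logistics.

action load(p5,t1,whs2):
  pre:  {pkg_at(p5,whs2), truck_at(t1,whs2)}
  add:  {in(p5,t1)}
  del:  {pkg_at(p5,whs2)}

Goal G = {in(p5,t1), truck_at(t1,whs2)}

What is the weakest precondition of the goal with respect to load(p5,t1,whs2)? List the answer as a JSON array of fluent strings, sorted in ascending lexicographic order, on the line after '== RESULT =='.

Compute (G \ add) ∪ pre:
  G ∩ del = {}  (empty — regression defined)
  G \ add = {in(p5,t1), truck_at(t1,whs2)} \ {in(p5,t1)} = {truck_at(t1,whs2)}
  ∪ pre   = {truck_at(t1,whs2)} ∪ {pkg_at(p5,whs2), truck_at(t1,whs2)}
          = {pkg_at(p5,whs2), truck_at(t1,whs2)}

== RESULT ==
["pkg_at(p5,whs2)", "truck_at(t1,whs2)"]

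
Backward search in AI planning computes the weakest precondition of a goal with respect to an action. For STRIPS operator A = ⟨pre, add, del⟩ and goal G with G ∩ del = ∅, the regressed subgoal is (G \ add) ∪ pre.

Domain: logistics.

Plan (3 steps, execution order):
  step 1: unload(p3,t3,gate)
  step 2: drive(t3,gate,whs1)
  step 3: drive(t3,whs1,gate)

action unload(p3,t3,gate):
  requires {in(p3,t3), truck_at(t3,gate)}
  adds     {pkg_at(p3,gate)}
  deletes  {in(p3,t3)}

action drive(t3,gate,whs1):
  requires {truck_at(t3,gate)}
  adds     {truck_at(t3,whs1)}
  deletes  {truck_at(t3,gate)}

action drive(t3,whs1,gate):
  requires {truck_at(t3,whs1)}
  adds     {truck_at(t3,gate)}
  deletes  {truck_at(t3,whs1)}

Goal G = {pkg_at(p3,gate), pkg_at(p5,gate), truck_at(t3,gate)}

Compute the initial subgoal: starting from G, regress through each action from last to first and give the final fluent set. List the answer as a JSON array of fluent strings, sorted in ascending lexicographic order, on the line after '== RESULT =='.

Work backward from the goal:
  through step 3 (drive(t3,whs1,gate)): drop {truck_at(t3,gate)}, keep {pkg_at(p3,gate), pkg_at(p5,gate)}, require {truck_at(t3,whs1)}
    → {pkg_at(p3,gate), pkg_at(p5,gate), truck_at(t3,whs1)}
  through step 2 (drive(t3,gate,whs1)): drop {truck_at(t3,whs1)}, keep {pkg_at(p3,gate), pkg_at(p5,gate)}, require {truck_at(t3,gate)}
    → {pkg_at(p3,gate), pkg_at(p5,gate), truck_at(t3,gate)}
  through step 1 (unload(p3,t3,gate)): drop {pkg_at(p3,gate)}, keep {pkg_at(p5,gate), truck_at(t3,gate)}, require {in(p3,t3), truck_at(t3,gate)}
    → {in(p3,t3), pkg_at(p5,gate), truck_at(t3,gate)}

== RESULT ==
["in(p3,t3)", "pkg_at(p5,gate)", "truck_at(t3,gate)"]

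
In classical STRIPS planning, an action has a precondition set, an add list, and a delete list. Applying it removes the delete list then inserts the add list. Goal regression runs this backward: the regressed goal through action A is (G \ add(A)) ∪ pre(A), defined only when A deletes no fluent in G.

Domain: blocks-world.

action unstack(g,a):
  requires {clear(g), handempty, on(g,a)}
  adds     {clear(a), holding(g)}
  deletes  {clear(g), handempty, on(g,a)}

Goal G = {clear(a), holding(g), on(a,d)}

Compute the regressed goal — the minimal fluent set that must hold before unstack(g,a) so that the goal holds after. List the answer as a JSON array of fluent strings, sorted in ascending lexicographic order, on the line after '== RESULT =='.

Compute (G \ add) ∪ pre:
  G ∩ del = {}  (empty — regression defined)
  G \ add = {clear(a), holding(g), on(a,d)} \ {clear(a), holding(g)} = {on(a,d)}
  ∪ pre   = {on(a,d)} ∪ {clear(g), handempty, on(g,a)}
          = {clear(g), handempty, on(a,d), on(g,a)}

== RESULT ==
["clear(g)", "handempty", "on(a,d)", "on(g,a)"]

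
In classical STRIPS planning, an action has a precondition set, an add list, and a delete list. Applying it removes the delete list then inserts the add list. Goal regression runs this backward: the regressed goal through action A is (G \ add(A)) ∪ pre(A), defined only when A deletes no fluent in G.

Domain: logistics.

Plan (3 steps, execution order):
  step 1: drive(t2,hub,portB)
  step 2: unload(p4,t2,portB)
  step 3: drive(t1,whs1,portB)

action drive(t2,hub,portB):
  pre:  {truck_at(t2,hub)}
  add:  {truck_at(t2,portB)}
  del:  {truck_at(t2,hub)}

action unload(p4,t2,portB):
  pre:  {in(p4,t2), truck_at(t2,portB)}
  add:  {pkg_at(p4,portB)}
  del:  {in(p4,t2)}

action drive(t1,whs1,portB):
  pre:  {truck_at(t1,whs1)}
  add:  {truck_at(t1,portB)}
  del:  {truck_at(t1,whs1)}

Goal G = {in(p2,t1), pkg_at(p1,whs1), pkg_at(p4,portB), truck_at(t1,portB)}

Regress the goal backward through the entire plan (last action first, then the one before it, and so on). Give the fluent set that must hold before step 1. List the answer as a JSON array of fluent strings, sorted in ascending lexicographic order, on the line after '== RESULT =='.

Work backward from the goal:
  through step 3 (drive(t1,whs1,portB)): drop {truck_at(t1,portB)}, keep {in(p2,t1), pkg_at(p1,whs1), pkg_at(p4,portB)}, require {truck_at(t1,whs1)}
    → {in(p2,t1), pkg_at(p1,whs1), pkg_at(p4,portB), truck_at(t1,whs1)}
  through step 2 (unload(p4,t2,portB)): drop {pkg_at(p4,portB)}, keep {in(p2,t1), pkg_at(p1,whs1), truck_at(t1,whs1)}, require {in(p4,t2), truck_at(t2,portB)}
    → {in(p2,t1), in(p4,t2), pkg_at(p1,whs1), truck_at(t1,whs1), truck_at(t2,portB)}
  through step 1 (drive(t2,hub,portB)): drop {truck_at(t2,portB)}, keep {in(p2,t1), in(p4,t2), pkg_at(p1,whs1), truck_at(t1,whs1)}, require {truck_at(t2,hub)}
    → {in(p2,t1), in(p4,t2), pkg_at(p1,whs1), truck_at(t1,whs1), truck_at(t2,hub)}

== RESULT ==
["in(p2,t1)", "in(p4,t2)", "pkg_at(p1,whs1)", "truck_at(t1,whs1)", "truck_at(t2,hub)"]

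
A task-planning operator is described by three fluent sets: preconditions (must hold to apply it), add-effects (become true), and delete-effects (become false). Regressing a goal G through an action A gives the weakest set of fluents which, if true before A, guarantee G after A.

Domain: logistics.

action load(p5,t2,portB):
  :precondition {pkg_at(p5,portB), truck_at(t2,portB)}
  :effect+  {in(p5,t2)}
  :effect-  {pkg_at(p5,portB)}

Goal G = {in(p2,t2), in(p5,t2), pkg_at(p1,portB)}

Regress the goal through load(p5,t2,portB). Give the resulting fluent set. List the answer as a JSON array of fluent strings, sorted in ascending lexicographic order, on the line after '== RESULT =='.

Regress:
  G ∩ del = {}  (empty — regression defined)
  G \ add = {in(p2,t2), in(p5,t2), pkg_at(p1,portB)} \ {in(p5,t2)} = {in(p2,t2), pkg_at(p1,portB)}
  ∪ pre   = {in(p2,t2), pkg_at(p1,portB)} ∪ {pkg_at(p5,portB), truck_at(t2,portB)}
          = {in(p2,t2), pkg_at(p1,portB), pkg_at(p5,portB), truck_at(t2,portB)}

== RESULT ==
["in(p2,t2)", "pkg_at(p1,portB)", "pkg_at(p5,portB)", "truck_at(t2,portB)"]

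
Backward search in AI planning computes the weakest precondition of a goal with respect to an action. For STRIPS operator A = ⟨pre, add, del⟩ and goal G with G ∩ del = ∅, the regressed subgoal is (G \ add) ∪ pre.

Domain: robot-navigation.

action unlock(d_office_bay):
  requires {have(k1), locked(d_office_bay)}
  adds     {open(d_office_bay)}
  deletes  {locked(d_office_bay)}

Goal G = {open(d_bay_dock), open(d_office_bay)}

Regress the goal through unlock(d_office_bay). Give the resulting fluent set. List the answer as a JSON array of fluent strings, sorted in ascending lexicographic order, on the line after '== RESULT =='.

Regress:
  G ∩ del = {}  (empty — regression defined)
  G \ add = {open(d_bay_dock), open(d_office_bay)} \ {open(d_office_bay)} = {open(d_bay_dock)}
  ∪ pre   = {open(d_bay_dock)} ∪ {have(k1), locked(d_office_bay)}
          = {have(k1), locked(d_office_bay), open(d_bay_dock)}

== RESULT ==
["have(k1)", "locked(d_office_bay)", "open(d_bay_dock)"]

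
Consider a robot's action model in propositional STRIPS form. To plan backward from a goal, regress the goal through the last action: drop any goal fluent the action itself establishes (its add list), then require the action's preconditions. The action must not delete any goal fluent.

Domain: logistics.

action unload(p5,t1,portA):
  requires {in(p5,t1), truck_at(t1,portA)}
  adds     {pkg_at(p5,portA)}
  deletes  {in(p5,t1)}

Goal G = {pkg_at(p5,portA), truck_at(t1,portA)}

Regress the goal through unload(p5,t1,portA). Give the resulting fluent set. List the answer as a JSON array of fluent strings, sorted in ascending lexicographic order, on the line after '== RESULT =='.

Regress:
  G ∩ del = {}  (empty — regression defined)
  G \ add = {pkg_at(p5,portA), truck_at(t1,portA)} \ {pkg_at(p5,portA)} = {truck_at(t1,portA)}
  ∪ pre   = {truck_at(t1,portA)} ∪ {in(p5,t1), truck_at(t1,portA)}
          = {in(p5,t1), truck_at(t1,portA)}

== RESULT ==
["in(p5,t1)", "truck_at(t1,portA)"]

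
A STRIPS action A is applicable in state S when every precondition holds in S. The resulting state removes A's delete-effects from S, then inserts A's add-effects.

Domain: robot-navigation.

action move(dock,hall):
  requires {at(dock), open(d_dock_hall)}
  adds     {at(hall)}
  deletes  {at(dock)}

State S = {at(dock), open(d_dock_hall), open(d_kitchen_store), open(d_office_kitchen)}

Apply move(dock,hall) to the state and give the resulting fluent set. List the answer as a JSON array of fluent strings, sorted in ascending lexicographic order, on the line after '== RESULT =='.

Progress:
  pre ⊆ S: {at(dock), open(d_dock_hall)} ⊆ S  — applicable
  S \ del = {open(d_dock_hall), open(d_kitchen_store), open(d_office_kitchen)}
  ∪ add   = {at(hall), open(d_dock_hall), open(d_kitchen_store), open(d_office_kitchen)}

== RESULT ==
["at(hall)", "open(d_dock_hall)", "open(d_kitchen_store)", "open(d_office_kitchen)"]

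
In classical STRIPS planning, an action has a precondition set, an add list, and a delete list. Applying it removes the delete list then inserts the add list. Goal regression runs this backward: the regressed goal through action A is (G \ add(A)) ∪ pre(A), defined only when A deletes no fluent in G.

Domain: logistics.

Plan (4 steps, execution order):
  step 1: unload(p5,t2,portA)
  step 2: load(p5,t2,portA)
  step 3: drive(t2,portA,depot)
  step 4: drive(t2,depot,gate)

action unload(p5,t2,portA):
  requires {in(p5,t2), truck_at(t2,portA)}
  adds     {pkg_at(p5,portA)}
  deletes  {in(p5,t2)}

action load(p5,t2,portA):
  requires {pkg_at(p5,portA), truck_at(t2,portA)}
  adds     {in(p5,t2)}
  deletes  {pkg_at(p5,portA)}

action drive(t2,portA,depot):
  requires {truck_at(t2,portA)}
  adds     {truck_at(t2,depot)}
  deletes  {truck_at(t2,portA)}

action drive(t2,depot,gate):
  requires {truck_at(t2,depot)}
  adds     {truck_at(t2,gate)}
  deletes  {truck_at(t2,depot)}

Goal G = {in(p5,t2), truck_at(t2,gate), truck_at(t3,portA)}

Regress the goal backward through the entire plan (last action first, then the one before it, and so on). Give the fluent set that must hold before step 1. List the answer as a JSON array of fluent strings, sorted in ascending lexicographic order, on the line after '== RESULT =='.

Regress step by step:
  through step 4 (drive(t2,depot,gate)): drop {truck_at(t2,gate)}, keep {in(p5,t2), truck_at(t3,portA)}, require {truck_at(t2,depot)}
    → {in(p5,t2), truck_at(t2,depot), truck_at(t3,portA)}
  through step 3 (drive(t2,portA,depot)): drop {truck_at(t2,depot)}, keep {in(p5,t2), truck_at(t3,portA)}, require {truck_at(t2,portA)}
    → {in(p5,t2), truck_at(t2,portA), truck_at(t3,portA)}
  through step 2 (load(p5,t2,portA)): drop {in(p5,t2)}, keep {truck_at(t2,portA), truck_at(t3,portA)}, require {pkg_at(p5,portA), truck_at(t2,portA)}
    → {pkg_at(p5,portA), truck_at(t2,portA), truck_at(t3,portA)}
  through step 1 (unload(p5,t2,portA)): drop {pkg_at(p5,portA)}, keep {truck_at(t2,portA), truck_at(t3,portA)}, require {in(p5,t2), truck_at(t2,portA)}
    → {in(p5,t2), truck_at(t2,portA), truck_at(t3,portA)}

== RESULT ==
["in(p5,t2)", "truck_at(t2,portA)", "truck_at(t3,portA)"]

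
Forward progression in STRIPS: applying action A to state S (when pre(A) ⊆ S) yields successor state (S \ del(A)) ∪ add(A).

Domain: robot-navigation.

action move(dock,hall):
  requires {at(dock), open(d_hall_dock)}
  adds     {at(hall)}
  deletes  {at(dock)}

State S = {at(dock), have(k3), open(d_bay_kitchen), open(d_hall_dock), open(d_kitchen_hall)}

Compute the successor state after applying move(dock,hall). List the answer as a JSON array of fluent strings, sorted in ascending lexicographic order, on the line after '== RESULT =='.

Compute (S \ del) ∪ add:
  pre ⊆ S: {at(dock), open(d_hall_dock)} ⊆ S  — applicable
  S \ del = {have(k3), open(d_bay_kitchen), open(d_hall_dock), open(d_kitchen_hall)}
  ∪ add   = {at(hall), have(k3), open(d_bay_kitchen), open(d_hall_dock), open(d_kitchen_hall)}

== RESULT ==
["at(hall)", "have(k3)", "open(d_bay_kitchen)", "open(d_hall_dock)", "open(d_kitchen_hall)"]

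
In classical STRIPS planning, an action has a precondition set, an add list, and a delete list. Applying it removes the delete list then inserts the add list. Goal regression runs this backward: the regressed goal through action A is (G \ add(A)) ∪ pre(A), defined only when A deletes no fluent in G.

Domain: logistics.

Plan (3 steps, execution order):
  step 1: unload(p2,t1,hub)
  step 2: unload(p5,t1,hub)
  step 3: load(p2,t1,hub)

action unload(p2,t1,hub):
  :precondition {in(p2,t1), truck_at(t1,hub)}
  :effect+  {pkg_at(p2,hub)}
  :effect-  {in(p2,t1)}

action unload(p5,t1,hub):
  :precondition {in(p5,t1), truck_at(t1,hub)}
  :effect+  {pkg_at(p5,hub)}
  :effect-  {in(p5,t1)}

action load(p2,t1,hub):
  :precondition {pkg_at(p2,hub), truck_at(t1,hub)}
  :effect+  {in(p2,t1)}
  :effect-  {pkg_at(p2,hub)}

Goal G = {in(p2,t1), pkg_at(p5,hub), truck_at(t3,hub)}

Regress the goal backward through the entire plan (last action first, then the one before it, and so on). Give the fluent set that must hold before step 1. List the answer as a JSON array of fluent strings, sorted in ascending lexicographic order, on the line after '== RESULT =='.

Work backward from the goal:
  through step 3 (load(p2,t1,hub)): drop {in(p2,t1)}, keep {pkg_at(p5,hub), truck_at(t3,hub)}, require {pkg_at(p2,hub), truck_at(t1,hub)}
    → {pkg_at(p2,hub), pkg_at(p5,hub), truck_at(t1,hub), truck_at(t3,hub)}
  through step 2 (unload(p5,t1,hub)): drop {pkg_at(p5,hub)}, keep {pkg_at(p2,hub), truck_at(t1,hub), truck_at(t3,hub)}, require {in(p5,t1), truck_at(t1,hub)}
    → {in(p5,t1), pkg_at(p2,hub), truck_at(t1,hub), truck_at(t3,hub)}
  through step 1 (unload(p2,t1,hub)): drop {pkg_at(p2,hub)}, keep {in(p5,t1), truck_at(t1,hub), truck_at(t3,hub)}, require {in(p2,t1), truck_at(t1,hub)}
    → {in(p2,t1), in(p5,t1), truck_at(t1,hub), truck_at(t3,hub)}

== RESULT ==
["in(p2,t1)", "in(p5,t1)", "truck_at(t1,hub)", "truck_at(t3,hub)"]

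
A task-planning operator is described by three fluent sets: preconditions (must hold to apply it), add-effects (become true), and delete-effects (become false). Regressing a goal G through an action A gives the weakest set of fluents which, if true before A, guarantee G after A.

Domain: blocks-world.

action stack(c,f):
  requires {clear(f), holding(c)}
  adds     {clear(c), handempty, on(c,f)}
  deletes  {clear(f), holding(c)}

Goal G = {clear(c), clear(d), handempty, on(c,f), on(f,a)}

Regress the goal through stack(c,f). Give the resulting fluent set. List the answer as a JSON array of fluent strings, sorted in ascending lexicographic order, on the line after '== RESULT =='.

Compute (G \ add) ∪ pre:
  G ∩ del = {}  (empty — regression defined)
  G \ add = {clear(c), clear(d), handempty, on(c,f), on(f,a)} \ {clear(c), handempty, on(c,f)} = {clear(d), on(f,a)}
  ∪ pre   = {clear(d), on(f,a)} ∪ {clear(f), holding(c)}
          = {clear(d), clear(f), holding(c), on(f,a)}

== RESULT ==
["clear(d)", "clear(f)", "holding(c)", "on(f,a)"]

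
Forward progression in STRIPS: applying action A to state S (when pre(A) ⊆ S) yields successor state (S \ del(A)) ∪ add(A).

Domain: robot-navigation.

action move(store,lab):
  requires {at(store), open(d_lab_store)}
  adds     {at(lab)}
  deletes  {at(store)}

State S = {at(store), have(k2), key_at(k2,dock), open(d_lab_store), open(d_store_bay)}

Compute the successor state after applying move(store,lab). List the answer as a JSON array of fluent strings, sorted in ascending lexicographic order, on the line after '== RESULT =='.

Progress:
  pre ⊆ S: {at(store), open(d_lab_store)} ⊆ S  — applicable
  S \ del = {have(k2), key_at(k2,dock), open(d_lab_store), open(d_store_bay)}
  ∪ add   = {at(lab), have(k2), key_at(k2,dock), open(d_lab_store), open(d_store_bay)}

== RESULT ==
["at(lab)", "have(k2)", "key_at(k2,dock)", "open(d_lab_store)", "open(d_store_bay)"]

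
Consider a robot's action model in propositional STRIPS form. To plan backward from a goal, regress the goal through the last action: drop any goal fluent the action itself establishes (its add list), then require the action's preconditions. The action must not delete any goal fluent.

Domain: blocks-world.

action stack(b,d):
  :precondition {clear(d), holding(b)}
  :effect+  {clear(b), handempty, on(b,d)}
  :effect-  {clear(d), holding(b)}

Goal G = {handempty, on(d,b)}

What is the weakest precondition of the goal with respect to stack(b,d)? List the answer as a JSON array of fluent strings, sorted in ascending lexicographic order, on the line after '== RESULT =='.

Regress:
  G ∩ del = {}  (empty — regression defined)
  G \ add = {handempty, on(d,b)} \ {clear(b), handempty, on(b,d)} = {on(d,b)}
  ∪ pre   = {on(d,b)} ∪ {clear(d), holding(b)}
          = {clear(d), holding(b), on(d,b)}

== RESULT ==
["clear(d)", "holding(b)", "on(d,b)"]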